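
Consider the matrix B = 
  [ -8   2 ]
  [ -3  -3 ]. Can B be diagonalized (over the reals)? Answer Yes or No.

Yes

Characteristic polynomial: p(λ) = λ^2 + 11λ + 30 = (λ + 5)(λ + 6).
All 2 eigenvalues are distinct, so B is diagonalizable.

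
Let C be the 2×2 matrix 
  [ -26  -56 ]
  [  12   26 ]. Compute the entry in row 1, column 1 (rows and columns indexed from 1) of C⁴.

16

Characteristic polynomial: μ^2 - 4 = (μ - 2)(μ + 2), so the eigenvalues are -2, 2.
μ=-2: eigenvector (-7, 3).
μ=2: eigenvector (-2, 1).
P = [[-7, -2], [3, 1]], D = diag(-2, 2), P⁻¹ = [[-1, -2], [3, 7]].
C⁴ = P·diag(16, 16)·P⁻¹ = [[16, 0], [0, 16]].
The requested entry is 16.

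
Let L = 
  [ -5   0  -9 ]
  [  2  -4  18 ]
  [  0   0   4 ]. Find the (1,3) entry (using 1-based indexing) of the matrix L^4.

Characteristic polynomial: μ^3 + 5μ^2 - 16μ - 80 = (μ - 4)(μ + 4)(μ + 5), so the eigenvalues are -5, -4, 4.
μ=-5: eigenvector (1, -2, 0).
μ=-4: eigenvector (0, 1, 0).
μ=4: eigenvector (-1, 2, 1).
P = [[1, 0, -1], [-2, 1, 2], [0, 0, 1]], D = diag(-5, -4, 4), P⁻¹ = [[1, 0, 1], [2, 1, 0], [0, 0, 1]].
L⁴ = P·diag(625, 256, 256)·P⁻¹ = [[625, 0, 369], [-738, 256, -738], [0, 0, 256]].
The requested entry is 369.

369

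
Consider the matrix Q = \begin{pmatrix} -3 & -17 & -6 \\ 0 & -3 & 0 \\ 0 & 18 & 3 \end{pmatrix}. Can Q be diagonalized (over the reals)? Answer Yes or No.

No

Characteristic polynomial: p(λ) = λ^3 + 3λ^2 - 9λ - 27 = (λ - 3)(λ + 3)^2.
λ = -3 has algebraic multiplicity 2; rank(Q + 3I) = 2, so geometric multiplicity = 1.
Geometric multiplicity < algebraic multiplicity, so Q is not diagonalizable.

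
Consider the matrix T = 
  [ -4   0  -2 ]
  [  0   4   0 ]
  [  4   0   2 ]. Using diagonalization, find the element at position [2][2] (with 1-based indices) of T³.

64

Characteristic polynomial: s^3 - 2s^2 - 8s = s(s - 4)(s + 2), so the eigenvalues are -2, 0, 4.
s=4: eigenvector (0, 1, 0).
s=0: eigenvector (1, 0, -2).
s=-2: eigenvector (1, 0, -1).
P = [[0, 1, 1], [1, 0, 0], [0, -2, -1]], D = diag(4, 0, -2), P⁻¹ = [[0, 1, 0], [-1, 0, -1], [2, 0, 1]].
T³ = P·diag(64, 0, -8)·P⁻¹ = [[-16, 0, -8], [0, 64, 0], [16, 0, 8]].
The requested entry is 64.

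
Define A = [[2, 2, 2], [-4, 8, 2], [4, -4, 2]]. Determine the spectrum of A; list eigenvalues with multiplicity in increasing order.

2, 4, 6

Characteristic polynomial: p(μ) = μ^3 - 12μ^2 + 44μ - 48 = (μ - 6)(μ - 4)(μ - 2).
Roots (with multiplicity): 2, 4, 6.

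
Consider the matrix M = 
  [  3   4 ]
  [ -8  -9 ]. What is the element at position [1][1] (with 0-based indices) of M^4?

Characteristic polynomial: r^2 + 6r + 5 = (r + 1)(r + 5), so the eigenvalues are -5, -1.
r=-5: eigenvector (-1, 2).
r=-1: eigenvector (-1, 1).
P = [[-1, -1], [2, 1]], D = diag(-5, -1), P⁻¹ = [[1, 1], [-2, -1]].
M⁴ = P·diag(625, 1)·P⁻¹ = [[-623, -624], [1248, 1249]].
The requested entry is 1249.

1249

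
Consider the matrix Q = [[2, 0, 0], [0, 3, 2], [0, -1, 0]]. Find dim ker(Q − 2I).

Q − 2I = [[0, 0, 0], [0, 1, 2], [0, -1, -2]].
This matrix has rank 1, so its null space has dimension 3 − 1 = 2.

2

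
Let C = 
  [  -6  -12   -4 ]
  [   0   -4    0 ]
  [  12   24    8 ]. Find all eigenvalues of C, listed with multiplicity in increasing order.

-4, 0, 2

Characteristic polynomial: p(μ) = μ^3 + 2μ^2 - 8μ = μ(μ - 2)(μ + 4).
Roots (with multiplicity): -4, 0, 2.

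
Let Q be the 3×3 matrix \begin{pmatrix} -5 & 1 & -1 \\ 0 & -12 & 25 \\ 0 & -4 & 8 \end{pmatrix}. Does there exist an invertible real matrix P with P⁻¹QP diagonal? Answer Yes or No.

Characteristic polynomial: p(s) = s^3 + 9s^2 + 24s + 20 = (s + 2)^2(s + 5).
s = -2 has algebraic multiplicity 2; rank(Q + 2I) = 2, so geometric multiplicity = 1.
Geometric multiplicity < algebraic multiplicity, so Q is not diagonalizable.

No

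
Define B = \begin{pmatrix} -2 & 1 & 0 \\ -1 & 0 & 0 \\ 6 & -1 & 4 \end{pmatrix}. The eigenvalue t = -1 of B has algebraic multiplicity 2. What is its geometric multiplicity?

B + 1I = [[-1, 1, 0], [-1, 1, 0], [6, -1, 5]].
This matrix has rank 2, so its null space has dimension 3 − 2 = 1.

1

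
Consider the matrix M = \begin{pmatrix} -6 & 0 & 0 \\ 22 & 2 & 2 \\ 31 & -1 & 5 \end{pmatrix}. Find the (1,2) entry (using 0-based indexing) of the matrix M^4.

Characteristic polynomial: s^3 - s^2 - 30s + 72 = (s - 4)(s - 3)(s + 6), so the eigenvalues are -6, 3, 4.
s=-6: eigenvector (1, -2, -3).
s=4: eigenvector (0, -1, -1).
s=3: eigenvector (0, 2, 1).
P = [[1, 0, 0], [-2, -1, 2], [-3, -1, 1]], D = diag(-6, 4, 3), P⁻¹ = [[1, 0, 0], [-4, 1, -2], [-1, 1, -1]].
M⁴ = P·diag(1296, 256, 81)·P⁻¹ = [[1296, 0, 0], [-1730, -94, 350], [-2945, -175, 431]].
The requested entry is 350.

350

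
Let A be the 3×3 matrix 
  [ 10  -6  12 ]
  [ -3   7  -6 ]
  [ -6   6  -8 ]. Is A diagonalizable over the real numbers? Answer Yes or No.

Yes

Characteristic polynomial: p(μ) = μ^3 - 9μ^2 + 24μ - 16 = (μ - 4)^2(μ - 1).
μ = 4 has algebraic multiplicity 2; rank(A − 4I) = 1, so geometric multiplicity = 2.
Every eigenvalue has geometric = algebraic multiplicity, so A is diagonalizable.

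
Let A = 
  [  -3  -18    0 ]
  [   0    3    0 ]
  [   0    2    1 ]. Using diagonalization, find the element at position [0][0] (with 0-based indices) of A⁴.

Characteristic polynomial: μ^3 - μ^2 - 9μ + 9 = (μ - 3)(μ - 1)(μ + 3), so the eigenvalues are -3, 1, 3.
μ=-3: eigenvector (1, 0, 0).
μ=3: eigenvector (-3, 1, 1).
μ=1: eigenvector (0, 0, 1).
P = [[1, -3, 0], [0, 1, 0], [0, 1, 1]], D = diag(-3, 3, 1), P⁻¹ = [[1, 3, 0], [0, 1, 0], [0, -1, 1]].
A⁴ = P·diag(81, 81, 1)·P⁻¹ = [[81, 0, 0], [0, 81, 0], [0, 80, 1]].
The requested entry is 81.

81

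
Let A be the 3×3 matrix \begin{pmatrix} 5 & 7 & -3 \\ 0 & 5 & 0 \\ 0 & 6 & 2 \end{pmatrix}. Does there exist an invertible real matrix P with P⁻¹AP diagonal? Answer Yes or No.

Characteristic polynomial: p(s) = s^3 - 12s^2 + 45s - 50 = (s - 5)^2(s - 2).
s = 5 has algebraic multiplicity 2; rank(A − 5I) = 2, so geometric multiplicity = 1.
Geometric multiplicity < algebraic multiplicity, so A is not diagonalizable.

No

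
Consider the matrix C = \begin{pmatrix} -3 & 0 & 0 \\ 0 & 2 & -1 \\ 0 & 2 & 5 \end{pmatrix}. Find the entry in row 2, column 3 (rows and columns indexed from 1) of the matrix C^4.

Characteristic polynomial: r^3 - 4r^2 - 9r + 36 = (r - 4)(r - 3)(r + 3), so the eigenvalues are -3, 3, 4.
r=-3: eigenvector (1, 0, 0).
r=3: eigenvector (0, 1, -1).
r=4: eigenvector (0, -1, 2).
P = [[1, 0, 0], [0, 1, -1], [0, -1, 2]], D = diag(-3, 3, 4), P⁻¹ = [[1, 0, 0], [0, 2, 1], [0, 1, 1]].
C⁴ = P·diag(81, 81, 256)·P⁻¹ = [[81, 0, 0], [0, -94, -175], [0, 350, 431]].
The requested entry is -175.

-175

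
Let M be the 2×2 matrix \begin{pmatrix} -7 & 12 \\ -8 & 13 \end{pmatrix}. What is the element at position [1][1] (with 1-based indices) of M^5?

-6247

Characteristic polynomial: s^2 - 6s + 5 = (s - 5)(s - 1), so the eigenvalues are 1, 5.
s=1: eigenvector (3, 2).
s=5: eigenvector (1, 1).
P = [[3, 1], [2, 1]], D = diag(1, 5), P⁻¹ = [[1, -1], [-2, 3]].
M⁵ = P·diag(1, 3125)·P⁻¹ = [[-6247, 9372], [-6248, 9373]].
The requested entry is -6247.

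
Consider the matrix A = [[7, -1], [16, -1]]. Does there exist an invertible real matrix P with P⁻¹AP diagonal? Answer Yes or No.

Characteristic polynomial: p(t) = t^2 - 6t + 9 = (t - 3)^2.
t = 3 has algebraic multiplicity 2; rank(A − 3I) = 1, so geometric multiplicity = 1.
Geometric multiplicity < algebraic multiplicity, so A is not diagonalizable.

No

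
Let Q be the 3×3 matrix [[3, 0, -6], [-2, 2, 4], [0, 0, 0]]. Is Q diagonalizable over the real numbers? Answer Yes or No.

Characteristic polynomial: p(s) = s^3 - 5s^2 + 6s = s(s - 3)(s - 2).
All 3 eigenvalues are distinct, so Q is diagonalizable.

Yes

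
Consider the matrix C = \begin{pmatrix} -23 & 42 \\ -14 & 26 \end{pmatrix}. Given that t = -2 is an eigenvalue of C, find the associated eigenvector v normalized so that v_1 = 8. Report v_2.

C + 2I = [[-21, 42], [-14, 28]].
Solving (C + 2I)v = 0 gives the eigenspace spanned by (8, 4).
With v_1 = 8, v = (8, 4), so v_2 = 4.

4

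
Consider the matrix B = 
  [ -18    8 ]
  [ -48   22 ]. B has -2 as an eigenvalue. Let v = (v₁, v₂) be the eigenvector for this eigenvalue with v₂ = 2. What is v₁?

B + 2I = [[-16, 8], [-48, 24]].
Solving (B + 2I)v = 0 gives the eigenspace spanned by (1, 2).
With v₂ = 2, v = (1, 2), so v₁ = 1.

1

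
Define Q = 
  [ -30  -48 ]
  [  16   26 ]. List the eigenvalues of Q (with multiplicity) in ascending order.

Characteristic polynomial: p(r) = r^2 + 4r - 12 = (r - 2)(r + 6).
Roots (with multiplicity): -6, 2.

-6, 2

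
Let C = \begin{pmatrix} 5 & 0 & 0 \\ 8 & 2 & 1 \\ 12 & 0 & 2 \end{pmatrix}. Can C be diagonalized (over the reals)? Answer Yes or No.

Characteristic polynomial: p(s) = s^3 - 9s^2 + 24s - 20 = (s - 5)(s - 2)^2.
s = 2 has algebraic multiplicity 2; rank(C − 2I) = 2, so geometric multiplicity = 1.
Geometric multiplicity < algebraic multiplicity, so C is not diagonalizable.

No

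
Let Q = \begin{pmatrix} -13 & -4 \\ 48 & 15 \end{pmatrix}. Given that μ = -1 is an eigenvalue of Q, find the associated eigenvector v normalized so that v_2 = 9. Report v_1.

Q + 1I = [[-12, -4], [48, 16]].
Solving (Q + 1I)v = 0 gives the eigenspace spanned by (-3, 9).
With v_2 = 9, v = (-3, 9), so v_1 = -3.

-3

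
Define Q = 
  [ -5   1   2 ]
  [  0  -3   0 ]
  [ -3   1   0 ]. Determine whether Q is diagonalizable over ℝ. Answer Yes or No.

Characteristic polynomial: p(t) = t^3 + 8t^2 + 21t + 18 = (t + 2)(t + 3)^2.
t = -3 has algebraic multiplicity 2; rank(Q + 3I) = 2, so geometric multiplicity = 1.
Geometric multiplicity < algebraic multiplicity, so Q is not diagonalizable.

No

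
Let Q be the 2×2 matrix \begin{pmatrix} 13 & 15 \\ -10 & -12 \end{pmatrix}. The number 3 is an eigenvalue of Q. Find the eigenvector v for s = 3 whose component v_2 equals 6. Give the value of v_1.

Q − 3I = [[10, 15], [-10, -15]].
Solving (Q − 3I)v = 0 gives the eigenspace spanned by (-9, 6).
With v_2 = 6, v = (-9, 6), so v_1 = -9.

-9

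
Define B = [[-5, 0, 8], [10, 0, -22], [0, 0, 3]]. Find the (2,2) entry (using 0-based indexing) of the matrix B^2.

Characteristic polynomial: s^3 + 2s^2 - 15s = s(s - 3)(s + 5), so the eigenvalues are -5, 0, 3.
s=3: eigenvector (1, -4, 1).
s=0: eigenvector (0, 1, 0).
s=-5: eigenvector (1, -2, 0).
P = [[1, 0, 1], [-4, 1, -2], [1, 0, 0]], D = diag(3, 0, -5), P⁻¹ = [[0, 0, 1], [2, 1, 2], [1, 0, -1]].
B² = P·diag(9, 0, 25)·P⁻¹ = [[25, 0, -16], [-50, 0, 14], [0, 0, 9]].
The requested entry is 9.

9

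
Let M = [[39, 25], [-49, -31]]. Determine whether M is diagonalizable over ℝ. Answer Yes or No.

No

Characteristic polynomial: p(s) = s^2 - 8s + 16 = (s - 4)^2.
s = 4 has algebraic multiplicity 2; rank(M − 4I) = 1, so geometric multiplicity = 1.
Geometric multiplicity < algebraic multiplicity, so M is not diagonalizable.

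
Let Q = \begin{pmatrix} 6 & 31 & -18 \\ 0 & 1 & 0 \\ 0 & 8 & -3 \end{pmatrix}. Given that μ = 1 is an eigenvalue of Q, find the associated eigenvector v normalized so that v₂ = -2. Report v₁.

Q − 1I = [[5, 31, -18], [0, 0, 0], [0, 8, -4]].
Solving (Q − 1I)v = 0 gives the eigenspace spanned by (-2, -2, -4).
With v₂ = -2, v = (-2, -2, -4), so v₁ = -2.

-2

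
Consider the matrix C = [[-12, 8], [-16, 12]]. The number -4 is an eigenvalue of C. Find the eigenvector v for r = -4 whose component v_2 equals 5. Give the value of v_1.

5

C + 4I = [[-8, 8], [-16, 16]].
Solving (C + 4I)v = 0 gives the eigenspace spanned by (5, 5).
With v_2 = 5, v = (5, 5), so v_1 = 5.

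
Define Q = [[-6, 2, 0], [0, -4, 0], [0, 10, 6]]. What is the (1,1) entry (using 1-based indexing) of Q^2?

36

Characteristic polynomial: t^3 + 4t^2 - 36t - 144 = (t - 6)(t + 4)(t + 6), so the eigenvalues are -6, -4, 6.
t=-6: eigenvector (1, 0, 0).
t=-4: eigenvector (1, 1, -1).
t=6: eigenvector (0, 0, 1).
P = [[1, 1, 0], [0, 1, 0], [0, -1, 1]], D = diag(-6, -4, 6), P⁻¹ = [[1, -1, 0], [0, 1, 0], [0, 1, 1]].
Q² = P·diag(36, 16, 36)·P⁻¹ = [[36, -20, 0], [0, 16, 0], [0, 20, 36]].
The requested entry is 36.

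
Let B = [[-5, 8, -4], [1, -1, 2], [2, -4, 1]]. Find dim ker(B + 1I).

B + 1I = [[-4, 8, -4], [1, 0, 2], [2, -4, 2]].
This matrix has rank 2, so its null space has dimension 3 − 2 = 1.

1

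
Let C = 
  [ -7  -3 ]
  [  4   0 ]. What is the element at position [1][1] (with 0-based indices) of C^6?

Characteristic polynomial: μ^2 + 7μ + 12 = (μ + 3)(μ + 4), so the eigenvalues are -4, -3.
μ=-4: eigenvector (1, -1).
μ=-3: eigenvector (-3, 4).
P = [[1, -3], [-1, 4]], D = diag(-4, -3), P⁻¹ = [[4, 3], [1, 1]].
C⁶ = P·diag(4096, 729)·P⁻¹ = [[14197, 10101], [-13468, -9372]].
The requested entry is -9372.

-9372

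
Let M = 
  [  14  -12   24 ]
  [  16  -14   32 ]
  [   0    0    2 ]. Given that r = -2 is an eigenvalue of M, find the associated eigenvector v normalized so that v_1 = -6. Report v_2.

M + 2I = [[16, -12, 24], [16, -12, 32], [0, 0, 4]].
Solving (M + 2I)v = 0 gives the eigenspace spanned by (-6, -8, 0).
With v_1 = -6, v = (-6, -8, 0), so v_2 = -8.

-8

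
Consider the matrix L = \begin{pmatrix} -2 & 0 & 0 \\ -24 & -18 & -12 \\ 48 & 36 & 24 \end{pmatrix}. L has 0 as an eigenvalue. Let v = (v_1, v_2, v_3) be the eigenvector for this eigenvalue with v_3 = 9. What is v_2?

L = [[-2, 0, 0], [-24, -18, -12], [48, 36, 24]].
Solving (L)v = 0 gives the eigenspace spanned by (0, -6, 9).
With v_3 = 9, v = (0, -6, 9), so v_2 = -6.

-6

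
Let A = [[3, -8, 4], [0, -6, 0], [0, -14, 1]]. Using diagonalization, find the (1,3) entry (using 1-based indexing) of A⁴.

160

Characteristic polynomial: s^3 + 2s^2 - 21s + 18 = (s - 3)(s - 1)(s + 6), so the eigenvalues are -6, 1, 3.
s=3: eigenvector (1, 0, 0).
s=1: eigenvector (-2, 0, 1).
s=-6: eigenvector (0, 1, 2).
P = [[1, -2, 0], [0, 0, 1], [0, 1, 2]], D = diag(3, 1, -6), P⁻¹ = [[1, -4, 2], [0, -2, 1], [0, 1, 0]].
A⁴ = P·diag(81, 1, 1296)·P⁻¹ = [[81, -320, 160], [0, 1296, 0], [0, 2590, 1]].
The requested entry is 160.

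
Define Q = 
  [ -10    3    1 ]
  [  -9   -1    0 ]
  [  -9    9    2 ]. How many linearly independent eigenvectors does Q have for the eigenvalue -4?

Q + 4I = [[-6, 3, 1], [-9, 3, 0], [-9, 9, 6]].
This matrix has rank 2, so its null space has dimension 3 − 2 = 1.

1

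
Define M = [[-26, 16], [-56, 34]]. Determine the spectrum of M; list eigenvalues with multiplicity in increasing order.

Characteristic polynomial: p(s) = s^2 - 8s + 12 = (s - 6)(s - 2).
Roots (with multiplicity): 2, 6.

2, 6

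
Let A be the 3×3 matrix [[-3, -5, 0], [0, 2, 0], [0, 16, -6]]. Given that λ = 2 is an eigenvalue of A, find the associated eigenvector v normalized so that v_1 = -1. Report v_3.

2

A − 2I = [[-5, -5, 0], [0, 0, 0], [0, 16, -8]].
Solving (A − 2I)v = 0 gives the eigenspace spanned by (-1, 1, 2).
With v_1 = -1, v = (-1, 1, 2), so v_3 = 2.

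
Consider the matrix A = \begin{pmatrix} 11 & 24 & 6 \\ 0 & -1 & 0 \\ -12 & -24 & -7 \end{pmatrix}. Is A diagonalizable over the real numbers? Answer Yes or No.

Yes

Characteristic polynomial: p(μ) = μ^3 - 3μ^2 - 9μ - 5 = (μ - 5)(μ + 1)^2.
μ = -1 has algebraic multiplicity 2; rank(A + 1I) = 1, so geometric multiplicity = 2.
Every eigenvalue has geometric = algebraic multiplicity, so A is diagonalizable.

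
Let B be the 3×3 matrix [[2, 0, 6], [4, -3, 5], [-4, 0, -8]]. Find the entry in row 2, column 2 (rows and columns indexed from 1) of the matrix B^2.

9

Characteristic polynomial: μ^3 + 9μ^2 + 26μ + 24 = (μ + 2)(μ + 3)(μ + 4), so the eigenvalues are -4, -3, -2.
μ=-2: eigenvector (3, 2, -2).
μ=-3: eigenvector (0, 1, 0).
μ=-4: eigenvector (-1, -1, 1).
P = [[3, 0, -1], [2, 1, -1], [-2, 0, 1]], D = diag(-2, -3, -4), P⁻¹ = [[1, 0, 1], [0, 1, 1], [2, 0, 3]].
B² = P·diag(4, 9, 16)·P⁻¹ = [[-20, 0, -36], [-24, 9, -31], [24, 0, 40]].
The requested entry is 9.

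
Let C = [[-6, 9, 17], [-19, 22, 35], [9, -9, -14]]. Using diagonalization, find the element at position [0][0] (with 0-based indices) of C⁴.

Characteristic polynomial: t^3 - 2t^2 - 23t + 60 = (t - 4)(t - 3)(t + 5), so the eigenvalues are -5, 3, 4.
t=3: eigenvector (1, 1, 0).
t=-5: eigenvector (-1, -2, 1).
t=4: eigenvector (-1, -3, 1).
P = [[1, -1, -1], [1, -2, -3], [0, 1, 1]], D = diag(3, -5, 4), P⁻¹ = [[1, 0, 1], [-1, 1, 2], [1, -1, -1]].
C⁴ = P·diag(81, 625, 256)·P⁻¹ = [[450, -369, -913], [563, -482, -1651], [-369, 369, 994]].
The requested entry is 450.

450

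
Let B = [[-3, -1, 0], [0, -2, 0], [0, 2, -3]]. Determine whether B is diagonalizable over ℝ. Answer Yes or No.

Characteristic polynomial: p(s) = s^3 + 8s^2 + 21s + 18 = (s + 2)(s + 3)^2.
s = -3 has algebraic multiplicity 2; rank(B + 3I) = 1, so geometric multiplicity = 2.
Every eigenvalue has geometric = algebraic multiplicity, so B is diagonalizable.

Yes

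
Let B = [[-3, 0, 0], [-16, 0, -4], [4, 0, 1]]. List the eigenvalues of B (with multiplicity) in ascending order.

Characteristic polynomial: p(r) = r^3 + 2r^2 - 3r = r(r - 1)(r + 3).
Roots (with multiplicity): -3, 0, 1.

-3, 0, 1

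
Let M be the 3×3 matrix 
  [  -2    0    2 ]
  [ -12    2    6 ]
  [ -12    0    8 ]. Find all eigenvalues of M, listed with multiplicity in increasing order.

2, 2, 4

Characteristic polynomial: p(μ) = μ^3 - 8μ^2 + 20μ - 16 = (μ - 4)(μ - 2)^2.
Roots (with multiplicity): 2, 2, 4.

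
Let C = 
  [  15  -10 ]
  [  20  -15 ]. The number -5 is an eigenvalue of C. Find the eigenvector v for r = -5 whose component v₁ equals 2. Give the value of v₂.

C + 5I = [[20, -10], [20, -10]].
Solving (C + 5I)v = 0 gives the eigenspace spanned by (2, 4).
With v₁ = 2, v = (2, 4), so v₂ = 4.

4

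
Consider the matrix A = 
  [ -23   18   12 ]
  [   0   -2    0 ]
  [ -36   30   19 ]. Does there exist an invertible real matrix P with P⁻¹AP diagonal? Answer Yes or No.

Characteristic polynomial: p(λ) = λ^3 + 6λ^2 + 3λ - 10 = (λ - 1)(λ + 2)(λ + 5).
All 3 eigenvalues are distinct, so A is diagonalizable.

Yes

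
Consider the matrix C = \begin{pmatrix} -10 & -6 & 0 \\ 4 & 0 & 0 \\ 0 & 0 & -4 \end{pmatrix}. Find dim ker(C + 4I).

C + 4I = [[-6, -6, 0], [4, 4, 0], [0, 0, 0]].
This matrix has rank 1, so its null space has dimension 3 − 1 = 2.

2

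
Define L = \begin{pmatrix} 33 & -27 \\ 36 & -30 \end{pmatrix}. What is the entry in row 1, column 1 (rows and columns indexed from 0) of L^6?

-137052

Characteristic polynomial: λ^2 - 3λ - 18 = (λ - 6)(λ + 3), so the eigenvalues are -3, 6.
λ=6: eigenvector (1, 1).
λ=-3: eigenvector (-3, -4).
P = [[1, -3], [1, -4]], D = diag(6, -3), P⁻¹ = [[4, -3], [1, -1]].
L⁶ = P·diag(46656, 729)·P⁻¹ = [[184437, -137781], [183708, -137052]].
The requested entry is -137052.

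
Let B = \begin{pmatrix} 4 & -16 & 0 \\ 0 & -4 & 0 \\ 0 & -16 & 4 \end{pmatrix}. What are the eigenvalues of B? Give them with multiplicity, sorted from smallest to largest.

Characteristic polynomial: p(r) = r^3 - 4r^2 - 16r + 64 = (r - 4)^2(r + 4).
Roots (with multiplicity): -4, 4, 4.

-4, 4, 4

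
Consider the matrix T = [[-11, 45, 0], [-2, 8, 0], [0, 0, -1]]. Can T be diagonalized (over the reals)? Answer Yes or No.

Yes

Characteristic polynomial: p(s) = s^3 + 4s^2 + 5s + 2 = (s + 1)^2(s + 2).
s = -1 has algebraic multiplicity 2; rank(T + 1I) = 1, so geometric multiplicity = 2.
Every eigenvalue has geometric = algebraic multiplicity, so T is diagonalizable.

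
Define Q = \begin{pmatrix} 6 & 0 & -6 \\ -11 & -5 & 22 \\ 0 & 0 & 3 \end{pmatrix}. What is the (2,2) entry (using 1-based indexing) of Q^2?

25

Characteristic polynomial: r^3 - 4r^2 - 27r + 90 = (r - 6)(r - 3)(r + 5), so the eigenvalues are -5, 3, 6.
r=6: eigenvector (1, -1, 0).
r=-5: eigenvector (0, 1, 0).
r=3: eigenvector (2, 0, 1).
P = [[1, 0, 2], [-1, 1, 0], [0, 0, 1]], D = diag(6, -5, 3), P⁻¹ = [[1, 0, -2], [1, 1, -2], [0, 0, 1]].
Q² = P·diag(36, 25, 9)·P⁻¹ = [[36, 0, -54], [-11, 25, 22], [0, 0, 9]].
The requested entry is 25.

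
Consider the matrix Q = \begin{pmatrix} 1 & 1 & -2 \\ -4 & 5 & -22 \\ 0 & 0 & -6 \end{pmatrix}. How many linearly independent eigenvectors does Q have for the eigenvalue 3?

1

Q − 3I = [[-2, 1, -2], [-4, 2, -22], [0, 0, -9]].
This matrix has rank 2, so its null space has dimension 3 − 2 = 1.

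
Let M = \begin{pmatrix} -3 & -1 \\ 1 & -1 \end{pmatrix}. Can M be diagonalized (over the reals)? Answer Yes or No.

No

Characteristic polynomial: p(λ) = λ^2 + 4λ + 4 = (λ + 2)^2.
λ = -2 has algebraic multiplicity 2; rank(M + 2I) = 1, so geometric multiplicity = 1.
Geometric multiplicity < algebraic multiplicity, so M is not diagonalizable.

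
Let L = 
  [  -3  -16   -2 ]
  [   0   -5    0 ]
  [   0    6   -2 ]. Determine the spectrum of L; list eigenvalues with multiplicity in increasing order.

Characteristic polynomial: p(λ) = λ^3 + 10λ^2 + 31λ + 30 = (λ + 2)(λ + 3)(λ + 5).
Roots (with multiplicity): -5, -3, -2.

-5, -3, -2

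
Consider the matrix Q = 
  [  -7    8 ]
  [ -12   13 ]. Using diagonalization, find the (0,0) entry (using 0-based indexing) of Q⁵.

Characteristic polynomial: t^2 - 6t + 5 = (t - 5)(t - 1), so the eigenvalues are 1, 5.
t=5: eigenvector (2, 3).
t=1: eigenvector (1, 1).
P = [[2, 1], [3, 1]], D = diag(5, 1), P⁻¹ = [[-1, 1], [3, -2]].
Q⁵ = P·diag(3125, 1)·P⁻¹ = [[-6247, 6248], [-9372, 9373]].
The requested entry is -6247.

-6247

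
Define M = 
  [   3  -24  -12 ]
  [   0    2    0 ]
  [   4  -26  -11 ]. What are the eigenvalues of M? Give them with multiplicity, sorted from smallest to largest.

-5, -3, 2

Characteristic polynomial: p(s) = s^3 + 6s^2 - s - 30 = (s - 2)(s + 3)(s + 5).
Roots (with multiplicity): -5, -3, 2.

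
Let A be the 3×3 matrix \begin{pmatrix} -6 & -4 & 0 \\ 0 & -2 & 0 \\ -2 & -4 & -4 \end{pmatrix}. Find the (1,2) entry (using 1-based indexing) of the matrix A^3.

-208

Characteristic polynomial: λ^3 + 12λ^2 + 44λ + 48 = (λ + 2)(λ + 4)(λ + 6), so the eigenvalues are -6, -4, -2.
λ=-2: eigenvector (-1, 1, -1).
λ=-6: eigenvector (1, 0, 1).
λ=-4: eigenvector (0, 0, 1).
P = [[-1, 1, 0], [1, 0, 0], [-1, 1, 1]], D = diag(-2, -6, -4), P⁻¹ = [[0, 1, 0], [1, 1, 0], [-1, 0, 1]].
A³ = P·diag(-8, -216, -64)·P⁻¹ = [[-216, -208, 0], [0, -8, 0], [-152, -208, -64]].
The requested entry is -208.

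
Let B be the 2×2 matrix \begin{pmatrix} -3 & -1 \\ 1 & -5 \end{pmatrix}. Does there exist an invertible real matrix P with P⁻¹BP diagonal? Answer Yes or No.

Characteristic polynomial: p(t) = t^2 + 8t + 16 = (t + 4)^2.
t = -4 has algebraic multiplicity 2; rank(B + 4I) = 1, so geometric multiplicity = 1.
Geometric multiplicity < algebraic multiplicity, so B is not diagonalizable.

No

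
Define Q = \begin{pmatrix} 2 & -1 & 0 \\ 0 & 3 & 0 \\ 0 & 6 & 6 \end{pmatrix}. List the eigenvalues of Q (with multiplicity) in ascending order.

Characteristic polynomial: p(μ) = μ^3 - 11μ^2 + 36μ - 36 = (μ - 6)(μ - 3)(μ - 2).
Roots (with multiplicity): 2, 3, 6.

2, 3, 6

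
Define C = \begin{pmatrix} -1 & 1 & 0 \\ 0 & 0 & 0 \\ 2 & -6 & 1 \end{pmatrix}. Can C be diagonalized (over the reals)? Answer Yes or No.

Yes

Characteristic polynomial: p(s) = s^3 - s = s(s - 1)(s + 1).
All 3 eigenvalues are distinct, so C is diagonalizable.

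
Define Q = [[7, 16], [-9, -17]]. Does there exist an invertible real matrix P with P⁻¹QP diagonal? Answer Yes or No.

Characteristic polynomial: p(s) = s^2 + 10s + 25 = (s + 5)^2.
s = -5 has algebraic multiplicity 2; rank(Q + 5I) = 1, so geometric multiplicity = 1.
Geometric multiplicity < algebraic multiplicity, so Q is not diagonalizable.

No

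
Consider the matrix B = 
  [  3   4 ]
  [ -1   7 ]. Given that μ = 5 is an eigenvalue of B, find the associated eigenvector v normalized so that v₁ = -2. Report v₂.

-1

B − 5I = [[-2, 4], [-1, 2]].
Solving (B − 5I)v = 0 gives the eigenspace spanned by (-2, -1).
With v₁ = -2, v = (-2, -1), so v₂ = -1.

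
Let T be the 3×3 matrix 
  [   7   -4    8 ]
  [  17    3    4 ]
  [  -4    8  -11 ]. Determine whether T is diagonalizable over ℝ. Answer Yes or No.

No

Characteristic polynomial: p(s) = s^3 + s^2 - 21s - 45 = (s - 5)(s + 3)^2.
s = -3 has algebraic multiplicity 2; rank(T + 3I) = 2, so geometric multiplicity = 1.
Geometric multiplicity < algebraic multiplicity, so T is not diagonalizable.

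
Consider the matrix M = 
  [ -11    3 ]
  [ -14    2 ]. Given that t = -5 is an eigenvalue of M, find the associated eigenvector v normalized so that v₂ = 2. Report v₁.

1

M + 5I = [[-6, 3], [-14, 7]].
Solving (M + 5I)v = 0 gives the eigenspace spanned by (1, 2).
With v₂ = 2, v = (1, 2), so v₁ = 1.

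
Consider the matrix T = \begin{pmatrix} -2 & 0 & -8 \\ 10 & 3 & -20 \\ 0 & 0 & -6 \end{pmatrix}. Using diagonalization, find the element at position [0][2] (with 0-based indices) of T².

Characteristic polynomial: r^3 + 5r^2 - 12r - 36 = (r - 3)(r + 2)(r + 6), so the eigenvalues are -6, -2, 3.
r=-2: eigenvector (1, -2, 0).
r=3: eigenvector (0, 1, 0).
r=-6: eigenvector (2, 0, 1).
P = [[1, 0, 2], [-2, 1, 0], [0, 0, 1]], D = diag(-2, 3, -6), P⁻¹ = [[1, 0, -2], [2, 1, -4], [0, 0, 1]].
T² = P·diag(4, 9, 36)·P⁻¹ = [[4, 0, 64], [10, 9, -20], [0, 0, 36]].
The requested entry is 64.

64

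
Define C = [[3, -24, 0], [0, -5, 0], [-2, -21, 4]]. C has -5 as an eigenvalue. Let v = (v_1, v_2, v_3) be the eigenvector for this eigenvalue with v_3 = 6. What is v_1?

6

C + 5I = [[8, -24, 0], [0, 0, 0], [-2, -21, 9]].
Solving (C + 5I)v = 0 gives the eigenspace spanned by (6, 2, 6).
With v_3 = 6, v = (6, 2, 6), so v_1 = 6.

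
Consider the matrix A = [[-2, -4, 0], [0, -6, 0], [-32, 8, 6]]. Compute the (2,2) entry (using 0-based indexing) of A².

Characteristic polynomial: λ^3 + 2λ^2 - 36λ - 72 = (λ - 6)(λ + 2)(λ + 6), so the eigenvalues are -6, -2, 6.
λ=6: eigenvector (0, 0, 1).
λ=-6: eigenvector (1, 1, 2).
λ=-2: eigenvector (1, 0, 4).
P = [[0, 1, 1], [0, 1, 0], [1, 2, 4]], D = diag(6, -6, -2), P⁻¹ = [[-4, 2, 1], [0, 1, 0], [1, -1, 0]].
A² = P·diag(36, 36, 4)·P⁻¹ = [[4, 32, 0], [0, 36, 0], [-128, 128, 36]].
The requested entry is 36.

36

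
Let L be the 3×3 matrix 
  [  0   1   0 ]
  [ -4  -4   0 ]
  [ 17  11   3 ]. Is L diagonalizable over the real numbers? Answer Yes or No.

No

Characteristic polynomial: p(s) = s^3 + s^2 - 8s - 12 = (s - 3)(s + 2)^2.
s = -2 has algebraic multiplicity 2; rank(L + 2I) = 2, so geometric multiplicity = 1.
Geometric multiplicity < algebraic multiplicity, so L is not diagonalizable.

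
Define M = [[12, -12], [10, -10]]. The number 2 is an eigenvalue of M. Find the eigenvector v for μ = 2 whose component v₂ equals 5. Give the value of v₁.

6

M − 2I = [[10, -12], [10, -12]].
Solving (M − 2I)v = 0 gives the eigenspace spanned by (6, 5).
With v₂ = 5, v = (6, 5), so v₁ = 6.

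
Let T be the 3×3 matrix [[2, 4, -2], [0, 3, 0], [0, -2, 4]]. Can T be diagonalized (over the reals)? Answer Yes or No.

Characteristic polynomial: p(λ) = λ^3 - 9λ^2 + 26λ - 24 = (λ - 4)(λ - 3)(λ - 2).
All 3 eigenvalues are distinct, so T is diagonalizable.

Yes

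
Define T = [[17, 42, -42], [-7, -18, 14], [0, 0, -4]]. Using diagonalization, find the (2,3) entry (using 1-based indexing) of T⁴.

Characteristic polynomial: r^3 + 5r^2 - 8r - 48 = (r - 3)(r + 4)^2, so the eigenvalues are -4, -4, 3.
r=3: eigenvector (3, -1, 0).
r=-4: eigenvector (-2, 1, 0).
r=-4: eigenvector (2, 0, 1).
P = [[3, -2, 2], [-1, 1, 0], [0, 0, 1]], D = diag(3, -4, -4), P⁻¹ = [[1, 2, -2], [1, 3, -2], [0, 0, 1]].
T⁴ = P·diag(81, 256, 256)·P⁻¹ = [[-269, -1050, 1050], [175, 606, -350], [0, 0, 256]].
The requested entry is -350.

-350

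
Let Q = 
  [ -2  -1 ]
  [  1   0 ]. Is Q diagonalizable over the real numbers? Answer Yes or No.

No

Characteristic polynomial: p(t) = t^2 + 2t + 1 = (t + 1)^2.
t = -1 has algebraic multiplicity 2; rank(Q + 1I) = 1, so geometric multiplicity = 1.
Geometric multiplicity < algebraic multiplicity, so Q is not diagonalizable.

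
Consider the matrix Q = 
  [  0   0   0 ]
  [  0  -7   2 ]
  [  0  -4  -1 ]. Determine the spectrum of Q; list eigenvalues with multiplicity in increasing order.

Characteristic polynomial: p(λ) = λ^3 + 8λ^2 + 15λ = λ(λ + 3)(λ + 5).
Roots (with multiplicity): -5, -3, 0.

-5, -3, 0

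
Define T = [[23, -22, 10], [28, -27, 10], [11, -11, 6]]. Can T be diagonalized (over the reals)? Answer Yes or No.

Characteristic polynomial: p(λ) = λ^3 - 2λ^2 - 29λ + 30 = (λ - 6)(λ - 1)(λ + 5).
All 3 eigenvalues are distinct, so T is diagonalizable.

Yes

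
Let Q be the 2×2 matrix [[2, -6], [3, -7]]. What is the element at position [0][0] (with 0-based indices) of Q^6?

-4094

Characteristic polynomial: λ^2 + 5λ + 4 = (λ + 1)(λ + 4), so the eigenvalues are -4, -1.
λ=-1: eigenvector (2, 1).
λ=-4: eigenvector (1, 1).
P = [[2, 1], [1, 1]], D = diag(-1, -4), P⁻¹ = [[1, -1], [-1, 2]].
Q⁶ = P·diag(1, 4096)·P⁻¹ = [[-4094, 8190], [-4095, 8191]].
The requested entry is -4094.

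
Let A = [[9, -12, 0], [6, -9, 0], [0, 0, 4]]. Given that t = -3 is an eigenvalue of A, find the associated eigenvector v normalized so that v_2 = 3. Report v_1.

3

A + 3I = [[12, -12, 0], [6, -6, 0], [0, 0, 7]].
Solving (A + 3I)v = 0 gives the eigenspace spanned by (3, 3, 0).
With v_2 = 3, v = (3, 3, 0), so v_1 = 3.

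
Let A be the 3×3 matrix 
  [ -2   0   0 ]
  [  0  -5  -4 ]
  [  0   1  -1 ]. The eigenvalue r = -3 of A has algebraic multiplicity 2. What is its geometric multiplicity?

A + 3I = [[1, 0, 0], [0, -2, -4], [0, 1, 2]].
This matrix has rank 2, so its null space has dimension 3 − 2 = 1.

1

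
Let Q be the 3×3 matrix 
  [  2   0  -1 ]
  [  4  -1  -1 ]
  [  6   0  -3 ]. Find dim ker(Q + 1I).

Q + 1I = [[3, 0, -1], [4, 0, -1], [6, 0, -2]].
This matrix has rank 2, so its null space has dimension 3 − 2 = 1.

1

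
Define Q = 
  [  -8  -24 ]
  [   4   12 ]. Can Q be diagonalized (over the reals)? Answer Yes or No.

Characteristic polynomial: p(λ) = λ^2 - 4λ = λ(λ - 4).
All 2 eigenvalues are distinct, so Q is diagonalizable.

Yes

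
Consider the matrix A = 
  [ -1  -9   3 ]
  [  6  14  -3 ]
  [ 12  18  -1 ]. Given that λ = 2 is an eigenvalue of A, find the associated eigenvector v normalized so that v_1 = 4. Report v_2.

-4

A − 2I = [[-3, -9, 3], [6, 12, -3], [12, 18, -3]].
Solving (A − 2I)v = 0 gives the eigenspace spanned by (4, -4, -8).
With v_1 = 4, v = (4, -4, -8), so v_2 = -4.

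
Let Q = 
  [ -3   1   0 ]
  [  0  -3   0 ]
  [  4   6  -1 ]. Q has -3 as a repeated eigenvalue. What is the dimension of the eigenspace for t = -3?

1

Q + 3I = [[0, 1, 0], [0, 0, 0], [4, 6, 2]].
This matrix has rank 2, so its null space has dimension 3 − 2 = 1.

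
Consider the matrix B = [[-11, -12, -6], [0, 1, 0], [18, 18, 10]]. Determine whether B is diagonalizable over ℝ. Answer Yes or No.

Characteristic polynomial: p(μ) = μ^3 - 3μ + 2 = (μ - 1)^2(μ + 2).
μ = 1 has algebraic multiplicity 2; rank(B − 1I) = 1, so geometric multiplicity = 2.
Every eigenvalue has geometric = algebraic multiplicity, so B is diagonalizable.

Yes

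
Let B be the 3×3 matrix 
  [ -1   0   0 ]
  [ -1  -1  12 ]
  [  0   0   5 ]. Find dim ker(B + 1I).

B + 1I = [[0, 0, 0], [-1, 0, 12], [0, 0, 6]].
This matrix has rank 2, so its null space has dimension 3 − 2 = 1.

1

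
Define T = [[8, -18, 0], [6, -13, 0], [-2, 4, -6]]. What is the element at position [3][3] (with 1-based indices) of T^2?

36

Characteristic polynomial: λ^3 + 11λ^2 + 34λ + 24 = (λ + 1)(λ + 4)(λ + 6), so the eigenvalues are -6, -4, -1.
λ=-4: eigenvector (-3, -2, -1).
λ=-1: eigenvector (2, 1, 0).
λ=-6: eigenvector (0, 0, 1).
P = [[-3, 2, 0], [-2, 1, 0], [-1, 0, 1]], D = diag(-4, -1, -6), P⁻¹ = [[1, -2, 0], [2, -3, 0], [1, -2, 1]].
T² = P·diag(16, 1, 36)·P⁻¹ = [[-44, 90, 0], [-30, 61, 0], [20, -40, 36]].
The requested entry is 36.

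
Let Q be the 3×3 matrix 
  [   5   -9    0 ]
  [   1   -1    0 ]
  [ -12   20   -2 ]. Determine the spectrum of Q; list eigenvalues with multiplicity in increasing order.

Characteristic polynomial: p(μ) = μ^3 - 2μ^2 - 4μ + 8 = (μ - 2)^2(μ + 2).
Roots (with multiplicity): -2, 2, 2.

-2, 2, 2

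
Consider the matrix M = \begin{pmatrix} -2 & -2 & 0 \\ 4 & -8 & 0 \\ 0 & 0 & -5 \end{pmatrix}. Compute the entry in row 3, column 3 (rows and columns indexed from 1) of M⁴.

Characteristic polynomial: s^3 + 15s^2 + 74s + 120 = (s + 4)(s + 5)(s + 6), so the eigenvalues are -6, -5, -4.
s=-4: eigenvector (1, 1, 0).
s=-5: eigenvector (0, 0, 1).
s=-6: eigenvector (1, 2, 0).
P = [[1, 0, 1], [1, 0, 2], [0, 1, 0]], D = diag(-4, -5, -6), P⁻¹ = [[2, -1, 0], [0, 0, 1], [-1, 1, 0]].
M⁴ = P·diag(256, 625, 1296)·P⁻¹ = [[-784, 1040, 0], [-2080, 2336, 0], [0, 0, 625]].
The requested entry is 625.

625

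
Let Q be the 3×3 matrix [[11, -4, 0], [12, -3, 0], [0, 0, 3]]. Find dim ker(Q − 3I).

Q − 3I = [[8, -4, 0], [12, -6, 0], [0, 0, 0]].
This matrix has rank 1, so its null space has dimension 3 − 1 = 2.

2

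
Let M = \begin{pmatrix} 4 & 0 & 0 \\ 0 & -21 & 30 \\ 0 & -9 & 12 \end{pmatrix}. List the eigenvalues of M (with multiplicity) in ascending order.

Characteristic polynomial: p(λ) = λ^3 + 5λ^2 - 18λ - 72 = (λ - 4)(λ + 3)(λ + 6).
Roots (with multiplicity): -6, -3, 4.

-6, -3, 4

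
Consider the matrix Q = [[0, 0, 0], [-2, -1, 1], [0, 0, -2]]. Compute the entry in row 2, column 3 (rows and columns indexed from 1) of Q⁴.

-15

Characteristic polynomial: r^3 + 3r^2 + 2r = r(r + 1)(r + 2), so the eigenvalues are -2, -1, 0.
r=0: eigenvector (1, -2, 0).
r=-1: eigenvector (0, 1, 0).
r=-2: eigenvector (0, -1, 1).
P = [[1, 0, 0], [-2, 1, -1], [0, 0, 1]], D = diag(0, -1, -2), P⁻¹ = [[1, 0, 0], [2, 1, 1], [0, 0, 1]].
Q⁴ = P·diag(0, 1, 16)·P⁻¹ = [[0, 0, 0], [2, 1, -15], [0, 0, 16]].
The requested entry is -15.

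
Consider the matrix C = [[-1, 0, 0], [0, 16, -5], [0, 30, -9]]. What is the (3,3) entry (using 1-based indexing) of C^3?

-429

Characteristic polynomial: λ^3 - 6λ^2 - λ + 6 = (λ - 6)(λ - 1)(λ + 1), so the eigenvalues are -1, 1, 6.
λ=-1: eigenvector (1, 0, 0).
λ=1: eigenvector (0, 1, 3).
λ=6: eigenvector (0, 1, 2).
P = [[1, 0, 0], [0, 1, 1], [0, 3, 2]], D = diag(-1, 1, 6), P⁻¹ = [[1, 0, 0], [0, -2, 1], [0, 3, -1]].
C³ = P·diag(-1, 1, 216)·P⁻¹ = [[-1, 0, 0], [0, 646, -215], [0, 1290, -429]].
The requested entry is -429.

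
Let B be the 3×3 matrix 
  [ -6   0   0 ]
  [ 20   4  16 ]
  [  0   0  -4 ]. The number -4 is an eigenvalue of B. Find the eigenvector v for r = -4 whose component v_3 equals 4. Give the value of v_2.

B + 4I = [[-2, 0, 0], [20, 8, 16], [0, 0, 0]].
Solving (B + 4I)v = 0 gives the eigenspace spanned by (0, -8, 4).
With v_3 = 4, v = (0, -8, 4), so v_2 = -8.

-8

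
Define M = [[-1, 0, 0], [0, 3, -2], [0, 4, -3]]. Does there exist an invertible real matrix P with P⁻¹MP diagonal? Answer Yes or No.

Yes

Characteristic polynomial: p(r) = r^3 + r^2 - r - 1 = (r - 1)(r + 1)^2.
r = -1 has algebraic multiplicity 2; rank(M + 1I) = 1, so geometric multiplicity = 2.
Every eigenvalue has geometric = algebraic multiplicity, so M is diagonalizable.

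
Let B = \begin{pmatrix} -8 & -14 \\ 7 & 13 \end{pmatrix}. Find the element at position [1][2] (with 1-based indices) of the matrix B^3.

-434

Characteristic polynomial: r^2 - 5r - 6 = (r - 6)(r + 1), so the eigenvalues are -1, 6.
r=-1: eigenvector (-2, 1).
r=6: eigenvector (-1, 1).
P = [[-2, -1], [1, 1]], D = diag(-1, 6), P⁻¹ = [[-1, -1], [1, 2]].
B³ = P·diag(-1, 216)·P⁻¹ = [[-218, -434], [217, 433]].
The requested entry is -434.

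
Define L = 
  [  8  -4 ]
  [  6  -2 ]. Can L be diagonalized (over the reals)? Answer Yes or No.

Yes

Characteristic polynomial: p(t) = t^2 - 6t + 8 = (t - 4)(t - 2).
All 2 eigenvalues are distinct, so L is diagonalizable.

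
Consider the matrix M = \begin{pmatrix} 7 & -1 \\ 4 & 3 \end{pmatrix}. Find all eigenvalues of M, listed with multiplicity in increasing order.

Characteristic polynomial: p(r) = r^2 - 10r + 25 = (r - 5)^2.
Roots (with multiplicity): 5, 5.

5, 5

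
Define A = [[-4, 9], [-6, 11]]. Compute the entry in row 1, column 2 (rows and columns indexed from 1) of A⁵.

9279

Characteristic polynomial: λ^2 - 7λ + 10 = (λ - 5)(λ - 2), so the eigenvalues are 2, 5.
λ=2: eigenvector (3, 2).
λ=5: eigenvector (-1, -1).
P = [[3, -1], [2, -1]], D = diag(2, 5), P⁻¹ = [[1, -1], [2, -3]].
A⁵ = P·diag(32, 3125)·P⁻¹ = [[-6154, 9279], [-6186, 9311]].
The requested entry is 9279.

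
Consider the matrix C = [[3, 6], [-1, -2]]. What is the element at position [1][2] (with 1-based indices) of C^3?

Characteristic polynomial: s^2 - s = s(s - 1), so the eigenvalues are 0, 1.
s=1: eigenvector (3, -1).
s=0: eigenvector (-2, 1).
P = [[3, -2], [-1, 1]], D = diag(1, 0), P⁻¹ = [[1, 2], [1, 3]].
C³ = P·diag(1, 0)·P⁻¹ = [[3, 6], [-1, -2]].
The requested entry is 6.

6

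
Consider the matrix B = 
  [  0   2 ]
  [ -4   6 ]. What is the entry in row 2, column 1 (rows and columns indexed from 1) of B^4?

-480

Characteristic polynomial: r^2 - 6r + 8 = (r - 4)(r - 2), so the eigenvalues are 2, 4.
r=4: eigenvector (1, 2).
r=2: eigenvector (-1, -1).
P = [[1, -1], [2, -1]], D = diag(4, 2), P⁻¹ = [[-1, 1], [-2, 1]].
B⁴ = P·diag(256, 16)·P⁻¹ = [[-224, 240], [-480, 496]].
The requested entry is -480.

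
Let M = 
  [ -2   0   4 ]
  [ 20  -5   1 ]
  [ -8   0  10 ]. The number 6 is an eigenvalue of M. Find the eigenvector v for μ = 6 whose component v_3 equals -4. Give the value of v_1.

-2

M − 6I = [[-8, 0, 4], [20, -11, 1], [-8, 0, 4]].
Solving (M − 6I)v = 0 gives the eigenspace spanned by (-2, -4, -4).
With v_3 = -4, v = (-2, -4, -4), so v_1 = -2.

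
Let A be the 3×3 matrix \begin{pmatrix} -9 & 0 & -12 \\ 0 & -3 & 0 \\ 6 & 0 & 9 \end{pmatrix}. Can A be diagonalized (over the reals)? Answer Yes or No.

Characteristic polynomial: p(t) = t^3 + 3t^2 - 9t - 27 = (t - 3)(t + 3)^2.
t = -3 has algebraic multiplicity 2; rank(A + 3I) = 1, so geometric multiplicity = 2.
Every eigenvalue has geometric = algebraic multiplicity, so A is diagonalizable.

Yes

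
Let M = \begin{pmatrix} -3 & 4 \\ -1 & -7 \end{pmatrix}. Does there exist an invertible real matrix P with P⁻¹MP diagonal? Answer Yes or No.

No

Characteristic polynomial: p(t) = t^2 + 10t + 25 = (t + 5)^2.
t = -5 has algebraic multiplicity 2; rank(M + 5I) = 1, so geometric multiplicity = 1.
Geometric multiplicity < algebraic multiplicity, so M is not diagonalizable.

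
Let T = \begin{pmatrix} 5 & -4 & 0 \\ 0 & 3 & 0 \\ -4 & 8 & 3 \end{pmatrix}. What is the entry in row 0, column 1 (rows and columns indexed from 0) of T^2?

Characteristic polynomial: s^3 - 11s^2 + 39s - 45 = (s - 5)(s - 3)^2, so the eigenvalues are 3, 3, 5.
s=3: eigenvector (2, 1, -4).
s=5: eigenvector (1, 0, -2).
s=3: eigenvector (0, 0, 1).
P = [[2, 1, 0], [1, 0, 0], [-4, -2, 1]], D = diag(3, 5, 3), P⁻¹ = [[0, 1, 0], [1, -2, 0], [2, 0, 1]].
T² = P·diag(9, 25, 9)·P⁻¹ = [[25, -32, 0], [0, 9, 0], [-32, 64, 9]].
The requested entry is -32.

-32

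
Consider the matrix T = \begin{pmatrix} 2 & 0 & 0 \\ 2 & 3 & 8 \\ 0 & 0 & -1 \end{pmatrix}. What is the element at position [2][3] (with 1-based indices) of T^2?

Characteristic polynomial: r^3 - 4r^2 + r + 6 = (r - 3)(r - 2)(r + 1), so the eigenvalues are -1, 2, 3.
r=2: eigenvector (1, -2, 0).
r=3: eigenvector (0, 1, 0).
r=-1: eigenvector (0, -2, 1).
P = [[1, 0, 0], [-2, 1, -2], [0, 0, 1]], D = diag(2, 3, -1), P⁻¹ = [[1, 0, 0], [2, 1, 2], [0, 0, 1]].
T² = P·diag(4, 9, 1)·P⁻¹ = [[4, 0, 0], [10, 9, 16], [0, 0, 1]].
The requested entry is 16.

16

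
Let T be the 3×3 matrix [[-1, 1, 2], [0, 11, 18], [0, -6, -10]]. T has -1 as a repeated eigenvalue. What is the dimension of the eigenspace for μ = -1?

T + 1I = [[0, 1, 2], [0, 12, 18], [0, -6, -9]].
This matrix has rank 2, so its null space has dimension 3 − 2 = 1.

1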